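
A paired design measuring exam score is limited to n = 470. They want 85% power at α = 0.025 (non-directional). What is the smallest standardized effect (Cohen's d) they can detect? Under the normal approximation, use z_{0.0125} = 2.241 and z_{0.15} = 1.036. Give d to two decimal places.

For a single sample (or paired design) of n = 470: d_min = (z_{α/2} + z_β)/√n.
z-sum = 2.241 + 1.036 = 3.277.
d_min = 3.277 / √470 = 3.277 / 21.679 = 0.151.

d_min ≈ 0.15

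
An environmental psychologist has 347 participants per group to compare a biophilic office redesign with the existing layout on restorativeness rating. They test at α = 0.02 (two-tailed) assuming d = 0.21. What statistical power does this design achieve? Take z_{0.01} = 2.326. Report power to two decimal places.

For two equal groups, power = Φ(d·√(n/2) − z_{α/2}).
d·√(n/2) = 0.21 × √(347/2) = 0.21 × 13.172 = 2.766.
z_β = 2.766 − 2.326 = 0.440.
Power = Φ(0.440) = 0.670.

power ≈ 0.67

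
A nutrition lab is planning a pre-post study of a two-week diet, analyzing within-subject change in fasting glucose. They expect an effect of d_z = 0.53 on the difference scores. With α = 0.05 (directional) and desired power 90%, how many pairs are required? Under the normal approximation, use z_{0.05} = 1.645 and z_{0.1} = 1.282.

For a paired (one-sample on differences) test: n = ((z_{α} + z_β) / d)².
z_{α} + z_β = 1.645 + 1.282 = 2.927.
n = (2.927 / 0.53)² = 5.523² = 30.50.
Round up.

n = 31 pairs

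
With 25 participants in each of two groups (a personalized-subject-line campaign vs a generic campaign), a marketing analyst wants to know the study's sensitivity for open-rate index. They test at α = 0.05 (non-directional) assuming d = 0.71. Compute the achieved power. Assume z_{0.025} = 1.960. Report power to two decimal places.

For two equal groups, power = Φ(d·√(n/2) − z_{α/2}).
d·√(n/2) = 0.71 × √(25/2) = 0.71 × 3.536 = 2.510.
z_β = 2.510 − 1.960 = 0.550.
Power = Φ(0.550) = 0.709.

power ≈ 0.71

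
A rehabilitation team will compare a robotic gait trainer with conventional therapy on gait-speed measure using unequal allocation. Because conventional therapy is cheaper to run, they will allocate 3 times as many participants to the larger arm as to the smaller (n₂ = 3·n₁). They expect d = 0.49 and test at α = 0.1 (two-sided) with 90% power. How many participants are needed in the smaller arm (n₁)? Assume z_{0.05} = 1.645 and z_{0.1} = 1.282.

With allocation ratio k = n₂/n₁ = 3, Var(x̄₁−x̄₂) = σ²(1/n₁ + 1/(k·n₁)) = σ²·(k+1)/(k·n₁).
So n₁ = (1 + 1/k)·((z_{α/2} + z_β)/d)² = 1.333 × (2.927/0.49)².
n₁ = 1.333 × 35.68 = 47.6.
Round up: n₁ = 48, giving n₂ = 3 × 48 = 144.

n₁ = 48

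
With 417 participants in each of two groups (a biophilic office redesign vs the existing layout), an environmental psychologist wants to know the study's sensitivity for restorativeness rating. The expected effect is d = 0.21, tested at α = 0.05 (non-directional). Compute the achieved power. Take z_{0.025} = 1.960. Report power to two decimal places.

For two equal groups, power = Φ(d·√(n/2) − z_{α/2}).
d·√(n/2) = 0.21 × √(417/2) = 0.21 × 14.440 = 3.032.
z_β = 3.032 − 1.960 = 1.072.
Power = Φ(1.072) = 0.858.

power ≈ 0.86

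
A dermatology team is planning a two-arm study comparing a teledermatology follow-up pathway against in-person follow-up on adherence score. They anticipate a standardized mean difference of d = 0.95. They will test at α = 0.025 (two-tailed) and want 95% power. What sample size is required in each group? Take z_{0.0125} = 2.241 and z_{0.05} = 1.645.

n = 34 per group

For two independent groups with equal n: n = 2·((z_{α/2} + z_β) / d)².
z_{α/2} + z_β = 2.241 + 1.645 = 3.886.
n = 2 × (3.886 / 0.95)² = 2 × 4.091² = 2 × 16.73 = 33.5.
Round up to the next whole participant.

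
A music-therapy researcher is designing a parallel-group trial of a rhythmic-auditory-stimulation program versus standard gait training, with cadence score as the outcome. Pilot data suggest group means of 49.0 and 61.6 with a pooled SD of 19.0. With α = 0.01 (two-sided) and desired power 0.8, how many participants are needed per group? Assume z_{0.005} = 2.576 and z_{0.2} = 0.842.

Cohen's d = |M₁ − M₂| / SD_pooled = |49.0 − 61.6| / 19.0 = 12.6 / 19.0 = 0.663.
For two independent groups with equal n: n = 2·((z_{α/2} + z_β) / d)².
z_{α/2} + z_β = 2.576 + 0.842 = 3.418.
n = 2 × (3.418 / 0.663)² = 2 × 5.155² = 2 × 26.58 = 53.2.
Round up to the next whole participant.

n = 54 per group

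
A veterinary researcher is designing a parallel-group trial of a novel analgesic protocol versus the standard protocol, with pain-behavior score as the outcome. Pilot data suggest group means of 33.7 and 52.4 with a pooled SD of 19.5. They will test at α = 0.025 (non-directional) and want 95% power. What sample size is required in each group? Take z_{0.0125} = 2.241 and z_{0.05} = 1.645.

n = 33 per group

Cohen's d = |M₁ − M₂| / SD_pooled = |33.7 − 52.4| / 19.5 = 18.7 / 19.5 = 0.959.
For two independent groups with equal n: n = 2·((z_{α/2} + z_β) / d)².
z_{α/2} + z_β = 2.241 + 1.645 = 3.886.
n = 2 × (3.886 / 0.959)² = 2 × 4.052² = 2 × 16.42 = 32.8.
Round up to the next whole participant.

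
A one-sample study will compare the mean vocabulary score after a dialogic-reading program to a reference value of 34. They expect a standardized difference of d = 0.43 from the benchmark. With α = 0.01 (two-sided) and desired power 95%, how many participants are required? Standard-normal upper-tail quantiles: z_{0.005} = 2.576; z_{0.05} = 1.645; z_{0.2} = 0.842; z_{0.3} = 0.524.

n = 97

For a one-sample test: n = ((z_{α/2} + z_β) / d)².
z_{α/2} + z_β = 2.576 + 1.645 = 4.221.
n = (4.221 / 0.43)² = 9.816² = 96.36.
Round up.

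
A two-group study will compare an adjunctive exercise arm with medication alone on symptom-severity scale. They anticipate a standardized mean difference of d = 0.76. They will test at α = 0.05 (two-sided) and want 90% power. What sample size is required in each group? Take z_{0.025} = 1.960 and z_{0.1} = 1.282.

n = 37 per group

For two independent groups with equal n: n = 2·((z_{α/2} + z_β) / d)².
z_{α/2} + z_β = 1.960 + 1.282 = 3.242.
n = 2 × (3.242 / 0.76)² = 2 × 4.266² = 2 × 18.20 = 36.4.
Round up to the next whole participant.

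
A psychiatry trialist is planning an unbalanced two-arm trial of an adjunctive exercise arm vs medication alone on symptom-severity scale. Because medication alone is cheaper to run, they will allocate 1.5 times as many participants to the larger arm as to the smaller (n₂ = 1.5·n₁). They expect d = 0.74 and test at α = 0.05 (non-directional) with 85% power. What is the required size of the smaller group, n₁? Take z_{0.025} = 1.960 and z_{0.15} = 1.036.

n₁ = 28

With allocation ratio k = n₂/n₁ = 1.5, Var(x̄₁−x̄₂) = σ²(1/n₁ + 1/(k·n₁)) = σ²·(k+1)/(k·n₁).
So n₁ = (1 + 1/k)·((z_{α/2} + z_β)/d)² = 1.667 × (2.996/0.74)².
n₁ = 1.667 × 16.39 = 27.3.
Round up: n₁ = 28, giving n₂ = 1.5 × 28 = 42.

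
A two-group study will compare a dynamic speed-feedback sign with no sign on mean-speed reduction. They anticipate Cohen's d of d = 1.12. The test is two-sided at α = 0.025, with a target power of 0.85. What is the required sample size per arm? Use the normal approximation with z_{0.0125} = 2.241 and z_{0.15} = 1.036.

For two independent groups with equal n: n = 2·((z_{α/2} + z_β) / d)².
z_{α/2} + z_β = 2.241 + 1.036 = 3.277.
n = 2 × (3.277 / 1.12)² = 2 × 2.926² = 2 × 8.56 = 17.1.
Round up to the next whole participant.

n = 18 per group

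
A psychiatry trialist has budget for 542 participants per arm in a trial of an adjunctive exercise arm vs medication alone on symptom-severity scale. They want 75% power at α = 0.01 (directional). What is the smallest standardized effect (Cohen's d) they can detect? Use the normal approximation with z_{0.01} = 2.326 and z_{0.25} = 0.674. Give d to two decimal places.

d_min ≈ 0.18

For two independent groups of n = 542 each: d_min = (z_{α} + z_β)·√(2/n).
z-sum = 2.326 + 0.674 = 3.000.
d_min = 3.000 × √(2/542) = 3.000 × 0.0607 = 0.182.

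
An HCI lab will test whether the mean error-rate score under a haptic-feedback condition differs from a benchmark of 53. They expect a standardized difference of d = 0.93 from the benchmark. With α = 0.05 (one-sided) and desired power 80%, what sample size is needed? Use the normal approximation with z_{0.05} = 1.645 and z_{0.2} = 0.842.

n = 8

For a one-sample test: n = ((z_{α} + z_β) / d)².
z_{α} + z_β = 1.645 + 0.842 = 2.487.
n = (2.487 / 0.93)² = 2.674² = 7.15.
Round up.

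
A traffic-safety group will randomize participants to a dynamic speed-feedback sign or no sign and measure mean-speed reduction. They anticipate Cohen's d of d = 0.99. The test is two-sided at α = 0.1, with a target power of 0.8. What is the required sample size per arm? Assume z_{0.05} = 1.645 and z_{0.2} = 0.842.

n = 13 per group

For two independent groups with equal n: n = 2·((z_{α/2} + z_β) / d)².
z_{α/2} + z_β = 1.645 + 0.842 = 2.487.
n = 2 × (2.487 / 0.99)² = 2 × 2.512² = 2 × 6.31 = 12.6.
Round up to the next whole participant.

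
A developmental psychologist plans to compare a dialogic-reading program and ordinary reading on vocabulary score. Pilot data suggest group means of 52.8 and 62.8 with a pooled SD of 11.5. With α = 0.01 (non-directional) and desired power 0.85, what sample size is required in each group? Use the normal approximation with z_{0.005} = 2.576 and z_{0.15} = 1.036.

Cohen's d = |M₁ − M₂| / SD_pooled = |52.8 − 62.8| / 11.5 = 10.0 / 11.5 = 0.870.
For two independent groups with equal n: n = 2·((z_{α/2} + z_β) / d)².
z_{α/2} + z_β = 2.576 + 1.036 = 3.612.
n = 2 × (3.612 / 0.870)² = 2 × 4.152² = 2 × 17.24 = 34.5.
Round up to the next whole participant.

n = 35 per group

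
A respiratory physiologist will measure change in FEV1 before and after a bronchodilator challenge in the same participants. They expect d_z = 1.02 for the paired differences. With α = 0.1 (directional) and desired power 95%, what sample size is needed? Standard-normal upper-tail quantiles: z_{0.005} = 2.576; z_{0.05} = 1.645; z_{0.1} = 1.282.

For a paired (one-sample on differences) test: n = ((z_{α} + z_β) / d)².
z_{α} + z_β = 1.282 + 1.645 = 2.927.
n = (2.927 / 1.02)² = 2.870² = 8.23.
Round up.

n = 9 pairs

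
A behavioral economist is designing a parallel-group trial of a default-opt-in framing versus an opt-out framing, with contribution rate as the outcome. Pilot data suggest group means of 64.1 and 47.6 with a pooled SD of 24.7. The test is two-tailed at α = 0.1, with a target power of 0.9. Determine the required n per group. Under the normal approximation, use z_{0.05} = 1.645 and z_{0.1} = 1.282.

n = 39 per group

Cohen's d = |M₁ − M₂| / SD_pooled = |64.1 − 47.6| / 24.7 = 16.5 / 24.7 = 0.668.
For two independent groups with equal n: n = 2·((z_{α/2} + z_β) / d)².
z_{α/2} + z_β = 1.645 + 1.282 = 2.927.
n = 2 × (2.927 / 0.668)² = 2 × 4.382² = 2 × 19.20 = 38.4.
Round up to the next whole participant.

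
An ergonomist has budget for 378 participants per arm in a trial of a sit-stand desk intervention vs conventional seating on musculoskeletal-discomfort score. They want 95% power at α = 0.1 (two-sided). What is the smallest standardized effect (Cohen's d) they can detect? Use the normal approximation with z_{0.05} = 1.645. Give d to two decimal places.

d_min ≈ 0.24

For two independent groups of n = 378 each: d_min = (z_{α/2} + z_β)·√(2/n).
z-sum = 1.645 + 1.645 = 3.290.
d_min = 3.290 × √(2/378) = 3.290 × 0.0727 = 0.239.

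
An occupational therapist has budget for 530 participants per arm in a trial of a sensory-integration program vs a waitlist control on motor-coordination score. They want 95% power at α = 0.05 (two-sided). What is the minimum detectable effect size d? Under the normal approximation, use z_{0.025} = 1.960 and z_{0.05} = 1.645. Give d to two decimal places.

d_min ≈ 0.22

For two independent groups of n = 530 each: d_min = (z_{α/2} + z_β)·√(2/n).
z-sum = 1.960 + 1.645 = 3.605.
d_min = 3.605 × √(2/530) = 3.605 × 0.0614 = 0.221.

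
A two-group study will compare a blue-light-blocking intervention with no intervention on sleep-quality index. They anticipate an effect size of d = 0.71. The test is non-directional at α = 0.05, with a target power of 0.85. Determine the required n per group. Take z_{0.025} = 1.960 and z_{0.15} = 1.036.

n = 36 per group

For two independent groups with equal n: n = 2·((z_{α/2} + z_β) / d)².
z_{α/2} + z_β = 1.960 + 1.036 = 2.996.
n = 2 × (2.996 / 0.71)² = 2 × 4.220² = 2 × 17.81 = 35.6.
Round up to the next whole participant.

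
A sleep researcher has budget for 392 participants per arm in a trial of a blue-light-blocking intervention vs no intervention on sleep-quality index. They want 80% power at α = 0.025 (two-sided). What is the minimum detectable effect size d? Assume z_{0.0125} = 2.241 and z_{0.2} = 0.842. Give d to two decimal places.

d_min ≈ 0.22

For two independent groups of n = 392 each: d_min = (z_{α/2} + z_β)·√(2/n).
z-sum = 2.241 + 0.842 = 3.083.
d_min = 3.083 × √(2/392) = 3.083 × 0.0714 = 0.220.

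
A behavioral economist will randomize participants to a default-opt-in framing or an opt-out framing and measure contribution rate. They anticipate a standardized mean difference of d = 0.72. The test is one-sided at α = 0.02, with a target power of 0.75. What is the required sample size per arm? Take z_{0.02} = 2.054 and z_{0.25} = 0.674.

For two independent groups with equal n: n = 2·((z_{α} + z_β) / d)².
z_{α} + z_β = 2.054 + 0.674 = 2.728.
n = 2 × (2.728 / 0.72)² = 2 × 3.789² = 2 × 14.36 = 28.7.
Round up to the next whole participant.

n = 29 per group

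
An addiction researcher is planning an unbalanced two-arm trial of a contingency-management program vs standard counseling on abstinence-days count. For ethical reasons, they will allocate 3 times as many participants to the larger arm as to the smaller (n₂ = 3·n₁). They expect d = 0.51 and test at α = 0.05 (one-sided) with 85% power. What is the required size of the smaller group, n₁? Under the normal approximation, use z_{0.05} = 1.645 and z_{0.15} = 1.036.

With allocation ratio k = n₂/n₁ = 3, Var(x̄₁−x̄₂) = σ²(1/n₁ + 1/(k·n₁)) = σ²·(k+1)/(k·n₁).
So n₁ = (1 + 1/k)·((z_{α} + z_β)/d)² = 1.333 × (2.681/0.51)².
n₁ = 1.333 × 27.63 = 36.8.
Round up: n₁ = 37, giving n₂ = 3 × 37 = 111.

n₁ = 37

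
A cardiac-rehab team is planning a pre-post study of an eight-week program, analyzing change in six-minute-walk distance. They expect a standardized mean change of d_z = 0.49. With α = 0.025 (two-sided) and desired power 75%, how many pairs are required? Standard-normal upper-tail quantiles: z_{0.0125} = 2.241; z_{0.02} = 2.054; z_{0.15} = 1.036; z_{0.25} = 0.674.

For a paired (one-sample on differences) test: n = ((z_{α/2} + z_β) / d)².
z_{α/2} + z_β = 2.241 + 0.674 = 2.915.
n = (2.915 / 0.49)² = 5.949² = 35.39.
Round up.

n = 36 pairs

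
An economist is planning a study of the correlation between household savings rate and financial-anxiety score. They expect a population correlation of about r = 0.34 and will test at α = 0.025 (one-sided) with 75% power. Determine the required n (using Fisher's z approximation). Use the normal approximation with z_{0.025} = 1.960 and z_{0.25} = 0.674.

n = 59

Fisher's z: C = ½·ln((1+r)/(1−r)) = ½·ln(2.0303) = 0.3541.
n = ((z_{α} + z_β)/C)² + 3.
(1.960 + 0.674) / 0.3541 = 2.634 / 0.3541 = 7.439.
n = 7.439² + 3 = 55.33 + 3 = 58.3.
Round up.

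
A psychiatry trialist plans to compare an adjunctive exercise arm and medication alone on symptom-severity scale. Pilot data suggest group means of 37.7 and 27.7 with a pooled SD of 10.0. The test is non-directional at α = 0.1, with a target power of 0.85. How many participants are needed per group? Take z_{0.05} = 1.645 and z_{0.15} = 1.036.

Cohen's d = |M₁ − M₂| / SD_pooled = |37.7 − 27.7| / 10.0 = 10.0 / 10.0 = 1.000.
For two independent groups with equal n: n = 2·((z_{α/2} + z_β) / d)².
z_{α/2} + z_β = 1.645 + 1.036 = 2.681.
n = 2 × (2.681 / 1.000)² = 2 × 2.681² = 2 × 7.19 = 14.4.
Round up to the next whole participant.

n = 15 per group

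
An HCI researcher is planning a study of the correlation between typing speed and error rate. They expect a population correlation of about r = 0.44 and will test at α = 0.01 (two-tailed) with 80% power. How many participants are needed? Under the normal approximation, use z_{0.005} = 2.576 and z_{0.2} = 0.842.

n = 56

Fisher's z: C = ½·ln((1+r)/(1−r)) = ½·ln(2.5714) = 0.4722.
n = ((z_{α/2} + z_β)/C)² + 3.
(2.576 + 0.842) / 0.4722 = 3.418 / 0.4722 = 7.238.
n = 7.238² + 3 = 52.40 + 3 = 55.4.
Round up.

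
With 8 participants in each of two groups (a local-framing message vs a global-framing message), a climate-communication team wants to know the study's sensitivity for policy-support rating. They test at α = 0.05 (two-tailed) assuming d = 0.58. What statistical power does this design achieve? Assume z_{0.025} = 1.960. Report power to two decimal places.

For two equal groups, power = Φ(d·√(n/2) − z_{α/2}).
d·√(n/2) = 0.58 × √(8/2) = 0.58 × 2.000 = 1.160.
z_β = 1.160 − 1.960 = -0.800.
Power = Φ(-0.800) = 0.212.

power ≈ 0.21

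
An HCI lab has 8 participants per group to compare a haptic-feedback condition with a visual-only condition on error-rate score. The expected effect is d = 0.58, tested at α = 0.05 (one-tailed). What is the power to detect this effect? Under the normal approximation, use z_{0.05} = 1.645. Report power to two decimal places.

For two equal groups, power = Φ(d·√(n/2) − z_{α}).
d·√(n/2) = 0.58 × √(8/2) = 0.58 × 2.000 = 1.160.
z_β = 1.160 − 1.645 = -0.485.
Power = Φ(-0.485) = 0.314.

power ≈ 0.31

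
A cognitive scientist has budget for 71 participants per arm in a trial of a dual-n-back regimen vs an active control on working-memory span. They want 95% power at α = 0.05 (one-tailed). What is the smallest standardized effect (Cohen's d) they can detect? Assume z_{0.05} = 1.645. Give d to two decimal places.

d_min ≈ 0.55

For two independent groups of n = 71 each: d_min = (z_{α} + z_β)·√(2/n).
z-sum = 1.645 + 1.645 = 3.290.
d_min = 3.290 × √(2/71) = 3.290 × 0.1678 = 0.552.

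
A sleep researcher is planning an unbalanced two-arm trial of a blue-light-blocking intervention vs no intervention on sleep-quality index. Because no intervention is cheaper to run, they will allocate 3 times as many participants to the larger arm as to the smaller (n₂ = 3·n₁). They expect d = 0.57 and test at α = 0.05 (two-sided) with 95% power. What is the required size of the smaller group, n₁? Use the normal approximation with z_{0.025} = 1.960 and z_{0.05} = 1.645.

n₁ = 54

With allocation ratio k = n₂/n₁ = 3, Var(x̄₁−x̄₂) = σ²(1/n₁ + 1/(k·n₁)) = σ²·(k+1)/(k·n₁).
So n₁ = (1 + 1/k)·((z_{α/2} + z_β)/d)² = 1.333 × (3.605/0.57)².
n₁ = 1.333 × 40.00 = 53.3.
Round up: n₁ = 54, giving n₂ = 3 × 54 = 162.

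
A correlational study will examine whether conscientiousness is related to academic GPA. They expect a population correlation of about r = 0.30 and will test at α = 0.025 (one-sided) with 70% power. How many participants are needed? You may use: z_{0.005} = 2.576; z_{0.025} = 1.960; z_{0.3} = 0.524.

Fisher's z: C = ½·ln((1+r)/(1−r)) = ½·ln(1.8571) = 0.3095.
n = ((z_{α} + z_β)/C)² + 3.
(1.960 + 0.524) / 0.3095 = 2.484 / 0.3095 = 8.026.
n = 8.026² + 3 = 64.41 + 3 = 67.4.
Round up.

n = 68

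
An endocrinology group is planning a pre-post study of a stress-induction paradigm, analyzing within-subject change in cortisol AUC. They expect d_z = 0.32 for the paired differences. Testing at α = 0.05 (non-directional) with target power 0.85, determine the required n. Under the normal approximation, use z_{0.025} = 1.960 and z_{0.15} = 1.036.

For a paired (one-sample on differences) test: n = ((z_{α/2} + z_β) / d)².
z_{α/2} + z_β = 1.960 + 1.036 = 2.996.
n = (2.996 / 0.32)² = 9.362² = 87.66.
Round up.

n = 88 pairs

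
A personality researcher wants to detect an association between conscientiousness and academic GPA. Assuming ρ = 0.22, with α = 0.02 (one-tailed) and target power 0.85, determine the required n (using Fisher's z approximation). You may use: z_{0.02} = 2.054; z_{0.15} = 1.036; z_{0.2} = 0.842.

n = 194

Fisher's z: C = ½·ln((1+r)/(1−r)) = ½·ln(1.5641) = 0.2237.
n = ((z_{α} + z_β)/C)² + 3.
(2.054 + 1.036) / 0.2237 = 3.090 / 0.2237 = 13.813.
n = 13.813² + 3 = 190.80 + 3 = 193.8.
Round up.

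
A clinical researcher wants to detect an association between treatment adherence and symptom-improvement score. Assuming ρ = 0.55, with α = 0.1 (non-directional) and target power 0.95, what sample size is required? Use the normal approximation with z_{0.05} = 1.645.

Fisher's z: C = ½·ln((1+r)/(1−r)) = ½·ln(3.4444) = 0.6184.
n = ((z_{α/2} + z_β)/C)² + 3.
(1.645 + 1.645) / 0.6184 = 3.290 / 0.6184 = 5.320.
n = 5.320² + 3 = 28.30 + 3 = 31.3.
Round up.

n = 32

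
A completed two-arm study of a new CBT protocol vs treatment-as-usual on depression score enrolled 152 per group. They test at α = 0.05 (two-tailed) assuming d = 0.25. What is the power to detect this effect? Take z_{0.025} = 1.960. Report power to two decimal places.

For two equal groups, power = Φ(d·√(n/2) − z_{α/2}).
d·√(n/2) = 0.25 × √(152/2) = 0.25 × 8.718 = 2.179.
z_β = 2.179 − 1.960 = 0.219.
Power = Φ(0.219) = 0.587.

power ≈ 0.59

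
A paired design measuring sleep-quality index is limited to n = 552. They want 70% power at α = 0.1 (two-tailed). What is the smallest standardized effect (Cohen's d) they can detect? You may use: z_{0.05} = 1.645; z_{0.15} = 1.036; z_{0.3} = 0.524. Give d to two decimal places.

For a single sample (or paired design) of n = 552: d_min = (z_{α/2} + z_β)/√n.
z-sum = 1.645 + 0.524 = 2.169.
d_min = 2.169 / √552 = 2.169 / 23.495 = 0.092.

d_min ≈ 0.09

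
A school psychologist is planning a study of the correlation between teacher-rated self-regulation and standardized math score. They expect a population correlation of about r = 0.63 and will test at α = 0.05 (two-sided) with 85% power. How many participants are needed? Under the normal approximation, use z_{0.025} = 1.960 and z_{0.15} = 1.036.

n = 20

Fisher's z: C = ½·ln((1+r)/(1−r)) = ½·ln(4.4054) = 0.7414.
n = ((z_{α/2} + z_β)/C)² + 3.
(1.960 + 1.036) / 0.7414 = 2.996 / 0.7414 = 4.041.
n = 4.041² + 3 = 16.33 + 3 = 19.3.
Round up.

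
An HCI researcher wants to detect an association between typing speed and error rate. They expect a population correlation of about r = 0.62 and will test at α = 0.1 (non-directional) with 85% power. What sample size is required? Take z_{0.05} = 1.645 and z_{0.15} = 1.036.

Fisher's z: C = ½·ln((1+r)/(1−r)) = ½·ln(4.2632) = 0.7250.
n = ((z_{α/2} + z_β)/C)² + 3.
(1.645 + 1.036) / 0.7250 = 2.681 / 0.7250 = 3.698.
n = 3.698² + 3 = 13.67 + 3 = 16.7.
Round up.

n = 17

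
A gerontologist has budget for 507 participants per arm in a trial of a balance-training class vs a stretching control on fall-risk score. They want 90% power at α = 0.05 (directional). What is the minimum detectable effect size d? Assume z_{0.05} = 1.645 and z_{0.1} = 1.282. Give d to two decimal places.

d_min ≈ 0.18

For two independent groups of n = 507 each: d_min = (z_{α} + z_β)·√(2/n).
z-sum = 1.645 + 1.282 = 2.927.
d_min = 2.927 × √(2/507) = 2.927 × 0.0628 = 0.184.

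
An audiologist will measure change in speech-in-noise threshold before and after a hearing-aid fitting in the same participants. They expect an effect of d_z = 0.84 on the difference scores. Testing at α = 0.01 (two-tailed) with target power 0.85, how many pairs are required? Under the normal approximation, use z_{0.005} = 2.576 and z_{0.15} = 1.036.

n = 19 pairs

For a paired (one-sample on differences) test: n = ((z_{α/2} + z_β) / d)².
z_{α/2} + z_β = 2.576 + 1.036 = 3.612.
n = (3.612 / 0.84)² = 4.300² = 18.49.
Round up.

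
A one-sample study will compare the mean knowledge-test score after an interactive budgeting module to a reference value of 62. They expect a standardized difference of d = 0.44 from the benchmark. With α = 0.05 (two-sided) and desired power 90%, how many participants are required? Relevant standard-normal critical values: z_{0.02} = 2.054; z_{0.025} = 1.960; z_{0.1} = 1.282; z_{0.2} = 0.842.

For a one-sample test: n = ((z_{α/2} + z_β) / d)².
z_{α/2} + z_β = 1.960 + 1.282 = 3.242.
n = (3.242 / 0.44)² = 7.368² = 54.29.
Round up.

n = 55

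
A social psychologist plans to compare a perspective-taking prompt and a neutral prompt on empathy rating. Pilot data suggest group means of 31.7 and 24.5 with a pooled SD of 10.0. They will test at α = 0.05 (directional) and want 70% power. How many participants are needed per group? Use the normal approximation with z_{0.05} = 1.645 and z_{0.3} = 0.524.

Cohen's d = |M₁ − M₂| / SD_pooled = |31.7 − 24.5| / 10.0 = 7.2 / 10.0 = 0.720.
For two independent groups with equal n: n = 2·((z_{α} + z_β) / d)².
z_{α} + z_β = 1.645 + 0.524 = 2.169.
n = 2 × (2.169 / 0.720)² = 2 × 3.013² = 2 × 9.08 = 18.2.
Round up to the next whole participant.

n = 19 per group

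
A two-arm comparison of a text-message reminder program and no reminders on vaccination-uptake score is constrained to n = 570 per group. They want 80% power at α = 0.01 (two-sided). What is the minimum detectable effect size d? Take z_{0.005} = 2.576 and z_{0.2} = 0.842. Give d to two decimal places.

For two independent groups of n = 570 each: d_min = (z_{α/2} + z_β)·√(2/n).
z-sum = 2.576 + 0.842 = 3.418.
d_min = 3.418 × √(2/570) = 3.418 × 0.0592 = 0.202.

d_min ≈ 0.20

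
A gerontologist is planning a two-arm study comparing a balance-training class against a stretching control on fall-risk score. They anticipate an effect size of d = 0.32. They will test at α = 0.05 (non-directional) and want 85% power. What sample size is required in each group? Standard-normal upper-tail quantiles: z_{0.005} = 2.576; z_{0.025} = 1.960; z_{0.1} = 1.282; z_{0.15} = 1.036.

n = 176 per group

For two independent groups with equal n: n = 2·((z_{α/2} + z_β) / d)².
z_{α/2} + z_β = 1.960 + 1.036 = 2.996.
n = 2 × (2.996 / 0.32)² = 2 × 9.362² = 2 × 87.66 = 175.3.
Round up to the next whole participant.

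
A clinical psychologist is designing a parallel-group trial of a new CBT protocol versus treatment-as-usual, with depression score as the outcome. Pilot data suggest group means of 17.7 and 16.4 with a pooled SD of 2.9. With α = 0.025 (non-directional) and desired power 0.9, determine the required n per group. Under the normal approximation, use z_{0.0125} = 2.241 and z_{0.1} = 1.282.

n = 124 per group

Cohen's d = |M₁ − M₂| / SD_pooled = |17.7 − 16.4| / 2.9 = 1.3 / 2.9 = 0.448.
For two independent groups with equal n: n = 2·((z_{α/2} + z_β) / d)².
z_{α/2} + z_β = 2.241 + 1.282 = 3.523.
n = 2 × (3.523 / 0.448)² = 2 × 7.864² = 2 × 61.84 = 123.7.
Round up to the next whole participant.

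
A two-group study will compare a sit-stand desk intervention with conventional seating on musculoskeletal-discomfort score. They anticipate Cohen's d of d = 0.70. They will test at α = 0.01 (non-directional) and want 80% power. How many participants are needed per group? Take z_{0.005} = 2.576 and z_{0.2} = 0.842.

For two independent groups with equal n: n = 2·((z_{α/2} + z_β) / d)².
z_{α/2} + z_β = 2.576 + 0.842 = 3.418.
n = 2 × (3.418 / 0.70)² = 2 × 4.883² = 2 × 23.84 = 47.7.
Round up to the next whole participant.

n = 48 per group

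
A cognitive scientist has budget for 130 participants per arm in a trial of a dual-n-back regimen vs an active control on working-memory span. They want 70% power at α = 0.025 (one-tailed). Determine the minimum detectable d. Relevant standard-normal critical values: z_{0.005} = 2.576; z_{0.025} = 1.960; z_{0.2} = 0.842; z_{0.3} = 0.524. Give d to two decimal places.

d_min ≈ 0.31

For two independent groups of n = 130 each: d_min = (z_{α} + z_β)·√(2/n).
z-sum = 1.960 + 0.524 = 2.484.
d_min = 2.484 × √(2/130) = 2.484 × 0.1240 = 0.308.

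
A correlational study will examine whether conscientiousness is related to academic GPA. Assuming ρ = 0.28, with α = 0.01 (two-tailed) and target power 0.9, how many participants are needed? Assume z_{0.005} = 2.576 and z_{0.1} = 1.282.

n = 183

Fisher's z: C = ½·ln((1+r)/(1−r)) = ½·ln(1.7778) = 0.2877.
n = ((z_{α/2} + z_β)/C)² + 3.
(2.576 + 1.282) / 0.2877 = 3.858 / 0.2877 = 13.410.
n = 13.410² + 3 = 179.82 + 3 = 182.8.
Round up.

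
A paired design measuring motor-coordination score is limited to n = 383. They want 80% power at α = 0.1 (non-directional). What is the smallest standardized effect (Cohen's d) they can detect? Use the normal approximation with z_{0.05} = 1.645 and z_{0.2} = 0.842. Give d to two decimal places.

For a single sample (or paired design) of n = 383: d_min = (z_{α/2} + z_β)/√n.
z-sum = 1.645 + 0.842 = 2.487.
d_min = 2.487 / √383 = 2.487 / 19.570 = 0.127.

d_min ≈ 0.13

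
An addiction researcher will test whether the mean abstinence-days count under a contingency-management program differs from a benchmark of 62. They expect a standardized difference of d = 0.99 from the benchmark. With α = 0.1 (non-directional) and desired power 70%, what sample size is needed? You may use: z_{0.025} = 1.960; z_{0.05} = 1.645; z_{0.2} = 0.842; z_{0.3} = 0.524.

n = 5

For a one-sample test: n = ((z_{α/2} + z_β) / d)².
z_{α/2} + z_β = 1.645 + 0.524 = 2.169.
n = (2.169 / 0.99)² = 2.191² = 4.80.
Round up.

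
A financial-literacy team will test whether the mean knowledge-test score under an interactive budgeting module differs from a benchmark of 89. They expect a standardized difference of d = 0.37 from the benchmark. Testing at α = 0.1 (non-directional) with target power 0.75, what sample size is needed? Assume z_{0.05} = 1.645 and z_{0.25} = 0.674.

For a one-sample test: n = ((z_{α/2} + z_β) / d)².
z_{α/2} + z_β = 1.645 + 0.674 = 2.319.
n = (2.319 / 0.37)² = 6.268² = 39.28.
Round up.

n = 40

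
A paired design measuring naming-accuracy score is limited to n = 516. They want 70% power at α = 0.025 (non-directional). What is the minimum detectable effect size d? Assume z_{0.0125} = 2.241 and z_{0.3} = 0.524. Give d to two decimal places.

For a single sample (or paired design) of n = 516: d_min = (z_{α/2} + z_β)/√n.
z-sum = 2.241 + 0.524 = 2.765.
d_min = 2.765 / √516 = 2.765 / 22.716 = 0.122.

d_min ≈ 0.12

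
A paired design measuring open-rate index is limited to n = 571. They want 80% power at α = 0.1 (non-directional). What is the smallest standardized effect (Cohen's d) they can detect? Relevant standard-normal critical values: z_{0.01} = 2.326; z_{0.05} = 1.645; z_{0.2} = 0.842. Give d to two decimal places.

For a single sample (or paired design) of n = 571: d_min = (z_{α/2} + z_β)/√n.
z-sum = 1.645 + 0.842 = 2.487.
d_min = 2.487 / √571 = 2.487 / 23.896 = 0.104.

d_min ≈ 0.10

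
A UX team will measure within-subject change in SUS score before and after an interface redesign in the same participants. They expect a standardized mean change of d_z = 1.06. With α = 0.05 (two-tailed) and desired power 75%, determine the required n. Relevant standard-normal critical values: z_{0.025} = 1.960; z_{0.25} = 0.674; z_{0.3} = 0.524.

For a paired (one-sample on differences) test: n = ((z_{α/2} + z_β) / d)².
z_{α/2} + z_β = 1.960 + 0.674 = 2.634.
n = (2.634 / 1.06)² = 2.485² = 6.17.
Round up.

n = 7 pairs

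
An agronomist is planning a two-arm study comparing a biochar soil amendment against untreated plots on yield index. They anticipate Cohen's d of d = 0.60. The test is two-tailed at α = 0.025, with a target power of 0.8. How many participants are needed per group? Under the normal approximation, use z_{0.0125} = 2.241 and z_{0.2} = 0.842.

n = 53 per group

For two independent groups with equal n: n = 2·((z_{α/2} + z_β) / d)².
z_{α/2} + z_β = 2.241 + 0.842 = 3.083.
n = 2 × (3.083 / 0.60)² = 2 × 5.138² = 2 × 26.40 = 52.8.
Round up to the next whole participant.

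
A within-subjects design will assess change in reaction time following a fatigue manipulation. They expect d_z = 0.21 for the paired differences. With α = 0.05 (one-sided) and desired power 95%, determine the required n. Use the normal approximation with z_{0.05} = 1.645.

For a paired (one-sample on differences) test: n = ((z_{α} + z_β) / d)².
z_{α} + z_β = 1.645 + 1.645 = 3.290.
n = (3.290 / 0.21)² = 15.667² = 245.44.
Round up.

n = 246 pairs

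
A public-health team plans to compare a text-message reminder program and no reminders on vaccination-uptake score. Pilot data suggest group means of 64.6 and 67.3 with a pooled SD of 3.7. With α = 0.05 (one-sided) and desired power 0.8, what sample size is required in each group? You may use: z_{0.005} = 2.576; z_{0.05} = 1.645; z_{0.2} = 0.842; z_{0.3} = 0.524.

n = 24 per group

Cohen's d = |M₁ − M₂| / SD_pooled = |64.6 − 67.3| / 3.7 = 2.7 / 3.7 = 0.730.
For two independent groups with equal n: n = 2·((z_{α} + z_β) / d)².
z_{α} + z_β = 1.645 + 0.842 = 2.487.
n = 2 × (2.487 / 0.730)² = 2 × 3.407² = 2 × 11.61 = 23.2.
Round up to the next whole participant.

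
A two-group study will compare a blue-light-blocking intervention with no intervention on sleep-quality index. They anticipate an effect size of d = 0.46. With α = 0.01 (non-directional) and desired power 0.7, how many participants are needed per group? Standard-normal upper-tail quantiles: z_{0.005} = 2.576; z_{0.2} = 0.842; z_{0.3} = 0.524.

For two independent groups with equal n: n = 2·((z_{α/2} + z_β) / d)².
z_{α/2} + z_β = 2.576 + 0.524 = 3.100.
n = 2 × (3.100 / 0.46)² = 2 × 6.739² = 2 × 45.42 = 90.8.
Round up to the next whole participant.

n = 91 per group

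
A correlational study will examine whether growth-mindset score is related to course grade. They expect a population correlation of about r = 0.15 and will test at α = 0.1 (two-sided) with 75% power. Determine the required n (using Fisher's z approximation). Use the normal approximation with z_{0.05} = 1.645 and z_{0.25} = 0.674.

n = 239

Fisher's z: C = ½·ln((1+r)/(1−r)) = ½·ln(1.3529) = 0.1511.
n = ((z_{α/2} + z_β)/C)² + 3.
(1.645 + 0.674) / 0.1511 = 2.319 / 0.1511 = 15.347.
n = 15.347² + 3 = 235.54 + 3 = 238.5.
Round up.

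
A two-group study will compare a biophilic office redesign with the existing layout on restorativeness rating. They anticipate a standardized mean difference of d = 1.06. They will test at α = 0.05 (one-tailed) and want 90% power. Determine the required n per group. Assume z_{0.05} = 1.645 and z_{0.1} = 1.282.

For two independent groups with equal n: n = 2·((z_{α} + z_β) / d)².
z_{α} + z_β = 1.645 + 1.282 = 2.927.
n = 2 × (2.927 / 1.06)² = 2 × 2.761² = 2 × 7.62 = 15.2.
Round up to the next whole participant.

n = 16 per group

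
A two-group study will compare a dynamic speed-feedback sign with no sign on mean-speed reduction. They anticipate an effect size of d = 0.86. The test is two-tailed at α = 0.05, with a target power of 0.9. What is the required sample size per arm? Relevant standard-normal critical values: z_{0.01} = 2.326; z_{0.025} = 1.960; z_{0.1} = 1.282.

n = 29 per group

For two independent groups with equal n: n = 2·((z_{α/2} + z_β) / d)².
z_{α/2} + z_β = 1.960 + 1.282 = 3.242.
n = 2 × (3.242 / 0.86)² = 2 × 3.770² = 2 × 14.21 = 28.4.
Round up to the next whole participant.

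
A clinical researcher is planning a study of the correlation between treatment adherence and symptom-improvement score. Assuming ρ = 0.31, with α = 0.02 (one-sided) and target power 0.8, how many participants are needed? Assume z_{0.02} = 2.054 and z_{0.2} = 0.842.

Fisher's z: C = ½·ln((1+r)/(1−r)) = ½·ln(1.8986) = 0.3205.
n = ((z_{α} + z_β)/C)² + 3.
(2.054 + 0.842) / 0.3205 = 2.896 / 0.3205 = 9.036.
n = 9.036² + 3 = 81.65 + 3 = 84.6.
Round up.

n = 85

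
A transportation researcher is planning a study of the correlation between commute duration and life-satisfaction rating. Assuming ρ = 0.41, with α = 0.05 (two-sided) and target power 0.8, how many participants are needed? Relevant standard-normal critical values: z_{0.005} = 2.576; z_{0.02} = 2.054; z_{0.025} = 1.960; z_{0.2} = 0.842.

Fisher's z: C = ½·ln((1+r)/(1−r)) = ½·ln(2.3898) = 0.4356.
n = ((z_{α/2} + z_β)/C)² + 3.
(1.960 + 0.842) / 0.4356 = 2.802 / 0.4356 = 6.433.
n = 6.433² + 3 = 41.38 + 3 = 44.4.
Round up.

n = 45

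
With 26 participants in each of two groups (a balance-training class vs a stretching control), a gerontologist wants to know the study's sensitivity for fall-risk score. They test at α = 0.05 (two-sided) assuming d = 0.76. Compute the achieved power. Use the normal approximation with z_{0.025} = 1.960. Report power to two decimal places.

power ≈ 0.78

For two equal groups, power = Φ(d·√(n/2) − z_{α/2}).
d·√(n/2) = 0.76 × √(26/2) = 0.76 × 3.606 = 2.740.
z_β = 2.740 − 1.960 = 0.780.
Power = Φ(0.780) = 0.782.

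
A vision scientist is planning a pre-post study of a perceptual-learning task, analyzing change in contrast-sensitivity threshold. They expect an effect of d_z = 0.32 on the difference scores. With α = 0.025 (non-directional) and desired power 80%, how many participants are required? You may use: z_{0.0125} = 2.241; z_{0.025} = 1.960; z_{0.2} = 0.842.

n = 93 pairs

For a paired (one-sample on differences) test: n = ((z_{α/2} + z_β) / d)².
z_{α/2} + z_β = 2.241 + 0.842 = 3.083.
n = (3.083 / 0.32)² = 9.634² = 92.82.
Round up.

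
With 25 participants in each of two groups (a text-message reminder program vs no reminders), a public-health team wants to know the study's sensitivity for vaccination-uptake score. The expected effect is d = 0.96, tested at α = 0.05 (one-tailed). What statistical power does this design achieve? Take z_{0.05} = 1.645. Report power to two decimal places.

power ≈ 0.96

For two equal groups, power = Φ(d·√(n/2) − z_{α}).
d·√(n/2) = 0.96 × √(25/2) = 0.96 × 3.536 = 3.394.
z_β = 3.394 − 1.645 = 1.749.
Power = Φ(1.749) = 0.960.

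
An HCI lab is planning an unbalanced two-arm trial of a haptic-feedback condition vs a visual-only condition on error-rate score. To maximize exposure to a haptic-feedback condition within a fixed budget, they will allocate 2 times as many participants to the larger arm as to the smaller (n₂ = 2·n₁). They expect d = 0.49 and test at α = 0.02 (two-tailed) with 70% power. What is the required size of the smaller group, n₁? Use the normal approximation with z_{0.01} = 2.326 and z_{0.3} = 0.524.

n₁ = 51

With allocation ratio k = n₂/n₁ = 2, Var(x̄₁−x̄₂) = σ²(1/n₁ + 1/(k·n₁)) = σ²·(k+1)/(k·n₁).
So n₁ = (1 + 1/k)·((z_{α/2} + z_β)/d)² = 1.500 × (2.850/0.49)².
n₁ = 1.500 × 33.83 = 50.7.
Round up: n₁ = 51, giving n₂ = 2 × 51 = 102.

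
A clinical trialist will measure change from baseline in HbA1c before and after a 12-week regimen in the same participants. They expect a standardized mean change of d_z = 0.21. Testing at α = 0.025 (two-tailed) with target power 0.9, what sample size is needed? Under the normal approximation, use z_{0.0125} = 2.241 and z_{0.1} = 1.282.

For a paired (one-sample on differences) test: n = ((z_{α/2} + z_β) / d)².
z_{α/2} + z_β = 2.241 + 1.282 = 3.523.
n = (3.523 / 0.21)² = 16.776² = 281.44.
Round up.

n = 282 pairs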